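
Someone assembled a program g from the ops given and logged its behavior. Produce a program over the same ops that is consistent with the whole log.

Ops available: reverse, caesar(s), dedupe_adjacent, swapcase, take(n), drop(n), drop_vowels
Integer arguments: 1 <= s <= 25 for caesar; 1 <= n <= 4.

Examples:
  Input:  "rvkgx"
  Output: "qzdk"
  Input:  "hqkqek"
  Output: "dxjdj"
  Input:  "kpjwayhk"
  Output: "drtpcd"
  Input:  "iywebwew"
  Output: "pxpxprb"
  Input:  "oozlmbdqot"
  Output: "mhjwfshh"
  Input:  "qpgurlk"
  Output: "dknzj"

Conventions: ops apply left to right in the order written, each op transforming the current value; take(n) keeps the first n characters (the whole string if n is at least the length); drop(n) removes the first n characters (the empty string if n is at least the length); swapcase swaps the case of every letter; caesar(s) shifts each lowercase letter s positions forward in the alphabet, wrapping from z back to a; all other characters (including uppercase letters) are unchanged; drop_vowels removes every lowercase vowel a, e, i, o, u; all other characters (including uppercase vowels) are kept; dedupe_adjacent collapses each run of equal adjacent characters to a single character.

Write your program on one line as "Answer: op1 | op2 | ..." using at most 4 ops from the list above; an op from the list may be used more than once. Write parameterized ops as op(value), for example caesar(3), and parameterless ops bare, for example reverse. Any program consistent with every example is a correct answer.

reverse | caesar(19) | drop_vowels

Check, running the answer program on each example:
  "rvkgx" -> "xgkvr" -> "qzdok" -> "qzdk"
  "hqkqek" -> "keqkqh" -> "dxjdja" -> "dxjdj"
  "kpjwayhk" -> "khyawjpk" -> "dartpcid" -> "drtpcd"
  "iywebwew" -> "wewbewyi" -> "pxpuxprb" -> "pxpxprb"
  "oozlmbdqot" -> "toqdbmlzoo" -> "mhjwufeshh" -> "mhjwfshh"
  "qpgurlk" -> "klrugpq" -> "deknzij" -> "dknzj"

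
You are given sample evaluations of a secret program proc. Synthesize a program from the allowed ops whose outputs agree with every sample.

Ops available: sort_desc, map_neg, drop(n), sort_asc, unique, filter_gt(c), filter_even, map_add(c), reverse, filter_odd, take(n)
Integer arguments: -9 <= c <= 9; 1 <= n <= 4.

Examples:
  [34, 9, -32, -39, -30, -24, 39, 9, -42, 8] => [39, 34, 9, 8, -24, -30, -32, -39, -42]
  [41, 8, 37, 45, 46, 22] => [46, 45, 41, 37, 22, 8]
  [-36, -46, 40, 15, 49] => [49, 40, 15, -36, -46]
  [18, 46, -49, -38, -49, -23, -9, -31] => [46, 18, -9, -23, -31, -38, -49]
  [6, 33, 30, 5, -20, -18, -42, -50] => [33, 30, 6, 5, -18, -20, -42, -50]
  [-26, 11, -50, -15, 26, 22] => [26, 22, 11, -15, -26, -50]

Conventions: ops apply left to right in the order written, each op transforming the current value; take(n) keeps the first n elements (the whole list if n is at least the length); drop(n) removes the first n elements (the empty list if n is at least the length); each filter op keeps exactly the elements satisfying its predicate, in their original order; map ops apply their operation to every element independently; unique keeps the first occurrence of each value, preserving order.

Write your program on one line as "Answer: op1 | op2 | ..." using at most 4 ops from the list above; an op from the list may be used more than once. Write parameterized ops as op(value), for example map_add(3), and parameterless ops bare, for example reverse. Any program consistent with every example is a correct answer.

sort_asc | unique | sort_desc

Check, running the answer program on each example:
  [34, 9, -32, -39, -30, -24, 39, 9, -42, 8] -> [-42, -39, -32, -30, -24, 8, 9, 9, 34, 39] -> [-42, -39, -32, -30, -24, 8, 9, 34, 39] -> [39, 34, 9, 8, -24, -30, -32, -39, -42]
  [41, 8, 37, 45, 46, 22] -> [8, 22, 37, 41, 45, 46] -> [8, 22, 37, 41, 45, 46] -> [46, 45, 41, 37, 22, 8]
  [-36, -46, 40, 15, 49] -> [-46, -36, 15, 40, 49] -> [-46, -36, 15, 40, 49] -> [49, 40, 15, -36, -46]
  [18, 46, -49, -38, -49, -23, -9, -31] -> [-49, -49, -38, -31, -23, -9, 18, 46] -> [-49, -38, -31, -23, -9, 18, 46] -> [46, 18, -9, -23, -31, -38, -49]
  [6, 33, 30, 5, -20, -18, -42, -50] -> [-50, -42, -20, -18, 5, 6, 30, 33] -> [-50, -42, -20, -18, 5, 6, 30, 33] -> [33, 30, 6, 5, -18, -20, -42, -50]
  [-26, 11, -50, -15, 26, 22] -> [-50, -26, -15, 11, 22, 26] -> [-50, -26, -15, 11, 22, 26] -> [26, 22, 11, -15, -26, -50]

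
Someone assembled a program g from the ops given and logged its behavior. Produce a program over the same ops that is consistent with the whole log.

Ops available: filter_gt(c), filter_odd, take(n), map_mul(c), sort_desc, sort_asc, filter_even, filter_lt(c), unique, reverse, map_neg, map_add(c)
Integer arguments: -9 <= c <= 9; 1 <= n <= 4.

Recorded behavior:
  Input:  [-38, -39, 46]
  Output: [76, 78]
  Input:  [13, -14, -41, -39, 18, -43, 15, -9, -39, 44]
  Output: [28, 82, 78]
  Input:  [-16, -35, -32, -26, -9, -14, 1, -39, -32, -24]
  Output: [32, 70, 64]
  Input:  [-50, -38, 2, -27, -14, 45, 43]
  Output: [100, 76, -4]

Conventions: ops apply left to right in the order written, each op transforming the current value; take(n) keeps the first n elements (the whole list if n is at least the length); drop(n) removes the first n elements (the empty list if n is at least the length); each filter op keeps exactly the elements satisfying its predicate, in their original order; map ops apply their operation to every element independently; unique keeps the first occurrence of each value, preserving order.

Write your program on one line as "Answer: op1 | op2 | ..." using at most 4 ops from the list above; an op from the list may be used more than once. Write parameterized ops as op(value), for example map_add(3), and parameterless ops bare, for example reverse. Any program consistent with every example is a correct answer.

map_mul(2) | filter_lt(6) | map_neg | take(3)

Check, running the answer program on each example:
  [-38, -39, 46] -> [-76, -78, 92] -> [-76, -78] -> [76, 78] -> [76, 78]
  [13, -14, -41, -39, 18, -43, 15, -9, -39, 44] -> [26, -28, -82, -78, 36, -86, 30, -18, -78, 88] -> [-28, -82, -78, -86, -18, -78] -> [28, 82, 78, 86, 18, 78] -> [28, 82, 78]
  [-16, -35, -32, -26, -9, -14, 1, -39, -32, -24] -> [-32, -70, -64, -52, -18, -28, 2, -78, -64, -48] -> [-32, -70, -64, -52, -18, -28, 2, -78, -64, -48] -> [32, 70, 64, 52, 18, 28, -2, 78, 64, 48] -> [32, 70, 64]
  [-50, -38, 2, -27, -14, 45, 43] -> [-100, -76, 4, -54, -28, 90, 86] -> [-100, -76, 4, -54, -28] -> [100, 76, -4, 54, 28] -> [100, 76, -4]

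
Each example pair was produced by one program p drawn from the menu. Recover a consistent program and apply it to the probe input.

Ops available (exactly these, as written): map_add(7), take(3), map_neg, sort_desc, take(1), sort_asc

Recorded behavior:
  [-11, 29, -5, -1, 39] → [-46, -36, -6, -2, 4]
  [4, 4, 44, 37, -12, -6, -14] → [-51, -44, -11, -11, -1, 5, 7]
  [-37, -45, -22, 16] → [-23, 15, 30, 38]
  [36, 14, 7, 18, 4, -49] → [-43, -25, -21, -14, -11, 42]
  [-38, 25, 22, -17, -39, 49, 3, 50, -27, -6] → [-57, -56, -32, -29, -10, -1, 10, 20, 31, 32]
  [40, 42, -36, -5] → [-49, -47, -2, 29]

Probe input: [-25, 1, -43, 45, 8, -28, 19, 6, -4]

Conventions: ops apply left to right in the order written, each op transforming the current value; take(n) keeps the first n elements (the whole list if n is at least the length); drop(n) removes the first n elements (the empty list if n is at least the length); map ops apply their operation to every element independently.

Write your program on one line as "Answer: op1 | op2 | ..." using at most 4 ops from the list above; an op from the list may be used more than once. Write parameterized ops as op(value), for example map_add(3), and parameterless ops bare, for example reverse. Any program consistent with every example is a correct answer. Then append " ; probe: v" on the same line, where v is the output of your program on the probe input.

map_add(7) | map_neg | sort_asc ; probe: [-52, -26, -15, -13, -8, -3, 18, 21, 36]

Check, running the answer program on each example:
  [-11, 29, -5, -1, 39] -> [-4, 36, 2, 6, 46] -> [4, -36, -2, -6, -46] -> [-46, -36, -6, -2, 4]
  [4, 4, 44, 37, -12, -6, -14] -> [11, 11, 51, 44, -5, 1, -7] -> [-11, -11, -51, -44, 5, -1, 7] -> [-51, -44, -11, -11, -1, 5, 7]
  [-37, -45, -22, 16] -> [-30, -38, -15, 23] -> [30, 38, 15, -23] -> [-23, 15, 30, 38]
  [36, 14, 7, 18, 4, -49] -> [43, 21, 14, 25, 11, -42] -> [-43, -21, -14, -25, -11, 42] -> [-43, -25, -21, -14, -11, 42]
  [-38, 25, 22, -17, -39, 49, 3, 50, -27, -6] -> [-31, 32, 29, -10, -32, 56, 10, 57, -20, 1] -> [31, -32, -29, 10, 32, -56, -10, -57, 20, -1] -> [-57, -56, -32, -29, -10, -1, 10, 20, 31, 32]
  [40, 42, -36, -5] -> [47, 49, -29, 2] -> [-47, -49, 29, -2] -> [-49, -47, -2, 29]
  probe: [-25, 1, -43, 45, 8, -28, 19, 6, -4] -> [-18, 8, -36, 52, 15, -21, 26, 13, 3] -> [18, -8, 36, -52, -15, 21, -26, -13, -3] -> [-52, -26, -15, -13, -8, -3, 18, 21, 36]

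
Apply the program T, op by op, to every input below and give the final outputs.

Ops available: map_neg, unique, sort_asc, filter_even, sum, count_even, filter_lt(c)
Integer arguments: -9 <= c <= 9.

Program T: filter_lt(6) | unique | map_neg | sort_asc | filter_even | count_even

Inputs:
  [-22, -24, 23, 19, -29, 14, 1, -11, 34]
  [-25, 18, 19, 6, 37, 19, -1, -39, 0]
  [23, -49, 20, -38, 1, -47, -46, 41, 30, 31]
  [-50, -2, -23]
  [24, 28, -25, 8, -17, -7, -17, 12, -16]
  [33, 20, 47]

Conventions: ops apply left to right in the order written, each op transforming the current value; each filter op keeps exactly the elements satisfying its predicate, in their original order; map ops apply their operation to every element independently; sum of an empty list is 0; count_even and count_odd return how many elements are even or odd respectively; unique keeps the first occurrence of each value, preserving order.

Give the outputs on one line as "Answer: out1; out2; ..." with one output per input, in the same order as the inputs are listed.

2; 1; 2; 2; 1; 0

Execution, op by op:
  [-22, -24, 23, 19, -29, 14, 1, -11, 34] -> [-22, -24, -29, 1, -11] -> [-22, -24, -29, 1, -11] -> [22, 24, 29, -1, 11] -> [-1, 11, 22, 24, 29] -> [22, 24] -> 2
  [-25, 18, 19, 6, 37, 19, -1, -39, 0] -> [-25, -1, -39, 0] -> [-25, -1, -39, 0] -> [25, 1, 39, 0] -> [0, 1, 25, 39] -> [0] -> 1
  [23, -49, 20, -38, 1, -47, -46, 41, 30, 31] -> [-49, -38, 1, -47, -46] -> [-49, -38, 1, -47, -46] -> [49, 38, -1, 47, 46] -> [-1, 38, 46, 47, 49] -> [38, 46] -> 2
  [-50, -2, -23] -> [-50, -2, -23] -> [-50, -2, -23] -> [50, 2, 23] -> [2, 23, 50] -> [2, 50] -> 2
  [24, 28, -25, 8, -17, -7, -17, 12, -16] -> [-25, -17, -7, -17, -16] -> [-25, -17, -7, -16] -> [25, 17, 7, 16] -> [7, 16, 17, 25] -> [16] -> 1
  [33, 20, 47] -> [] -> [] -> [] -> [] -> [] -> 0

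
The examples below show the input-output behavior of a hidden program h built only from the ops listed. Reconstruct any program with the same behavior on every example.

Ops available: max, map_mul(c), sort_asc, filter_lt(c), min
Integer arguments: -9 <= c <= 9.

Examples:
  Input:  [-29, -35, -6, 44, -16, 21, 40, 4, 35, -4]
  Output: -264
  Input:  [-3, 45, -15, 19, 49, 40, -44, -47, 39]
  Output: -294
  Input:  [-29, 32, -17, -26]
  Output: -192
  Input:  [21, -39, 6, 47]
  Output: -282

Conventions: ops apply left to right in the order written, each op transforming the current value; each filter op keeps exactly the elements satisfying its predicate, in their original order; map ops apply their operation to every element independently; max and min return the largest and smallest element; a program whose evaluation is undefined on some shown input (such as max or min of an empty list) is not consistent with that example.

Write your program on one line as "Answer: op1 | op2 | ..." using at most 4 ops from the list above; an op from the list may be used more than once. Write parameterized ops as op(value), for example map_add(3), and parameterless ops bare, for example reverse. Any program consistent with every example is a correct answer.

map_mul(-6) | filter_lt(-2) | sort_asc | min

Check, running the answer program on each example:
  [-29, -35, -6, 44, -16, 21, 40, 4, 35, -4] -> [174, 210, 36, -264, 96, -126, -240, -24, -210, 24] -> [-264, -126, -240, -24, -210] -> [-264, -240, -210, -126, -24] -> -264
  [-3, 45, -15, 19, 49, 40, -44, -47, 39] -> [18, -270, 90, -114, -294, -240, 264, 282, -234] -> [-270, -114, -294, -240, -234] -> [-294, -270, -240, -234, -114] -> -294
  [-29, 32, -17, -26] -> [174, -192, 102, 156] -> [-192] -> [-192] -> -192
  [21, -39, 6, 47] -> [-126, 234, -36, -282] -> [-126, -36, -282] -> [-282, -126, -36] -> -282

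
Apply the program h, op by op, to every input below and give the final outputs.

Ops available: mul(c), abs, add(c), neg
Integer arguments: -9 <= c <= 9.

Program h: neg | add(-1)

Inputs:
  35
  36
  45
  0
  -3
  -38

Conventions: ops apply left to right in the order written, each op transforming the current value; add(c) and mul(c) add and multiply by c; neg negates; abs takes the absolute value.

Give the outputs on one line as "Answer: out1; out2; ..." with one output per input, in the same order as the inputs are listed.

-36; -37; -46; -1; 2; 37

Execution, op by op:
  35 -> -35 -> -36
  36 -> -36 -> -37
  45 -> -45 -> -46
  0 -> 0 -> -1
  -3 -> 3 -> 2
  -38 -> 38 -> 37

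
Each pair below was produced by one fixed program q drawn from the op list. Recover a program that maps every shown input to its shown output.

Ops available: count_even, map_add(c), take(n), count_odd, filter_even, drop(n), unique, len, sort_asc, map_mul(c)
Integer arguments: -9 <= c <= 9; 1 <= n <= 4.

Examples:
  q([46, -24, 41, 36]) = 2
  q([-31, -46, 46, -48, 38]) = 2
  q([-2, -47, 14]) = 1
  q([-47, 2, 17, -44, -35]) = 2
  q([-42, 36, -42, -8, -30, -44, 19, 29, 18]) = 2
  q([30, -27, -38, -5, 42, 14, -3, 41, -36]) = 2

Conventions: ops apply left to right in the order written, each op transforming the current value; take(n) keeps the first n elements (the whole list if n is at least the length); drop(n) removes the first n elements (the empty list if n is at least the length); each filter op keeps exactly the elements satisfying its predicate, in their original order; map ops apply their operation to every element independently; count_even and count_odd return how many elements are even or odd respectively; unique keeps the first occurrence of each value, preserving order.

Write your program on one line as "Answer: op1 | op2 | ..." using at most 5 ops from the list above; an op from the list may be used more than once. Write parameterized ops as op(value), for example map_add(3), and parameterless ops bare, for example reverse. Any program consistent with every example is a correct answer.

take(4) | drop(2) | sort_asc | len

Check, running the answer program on each example:
  [46, -24, 41, 36] -> [46, -24, 41, 36] -> [41, 36] -> [36, 41] -> 2
  [-31, -46, 46, -48, 38] -> [-31, -46, 46, -48] -> [46, -48] -> [-48, 46] -> 2
  [-2, -47, 14] -> [-2, -47, 14] -> [14] -> [14] -> 1
  [-47, 2, 17, -44, -35] -> [-47, 2, 17, -44] -> [17, -44] -> [-44, 17] -> 2
  [-42, 36, -42, -8, -30, -44, 19, 29, 18] -> [-42, 36, -42, -8] -> [-42, -8] -> [-42, -8] -> 2
  [30, -27, -38, -5, 42, 14, -3, 41, -36] -> [30, -27, -38, -5] -> [-38, -5] -> [-38, -5] -> 2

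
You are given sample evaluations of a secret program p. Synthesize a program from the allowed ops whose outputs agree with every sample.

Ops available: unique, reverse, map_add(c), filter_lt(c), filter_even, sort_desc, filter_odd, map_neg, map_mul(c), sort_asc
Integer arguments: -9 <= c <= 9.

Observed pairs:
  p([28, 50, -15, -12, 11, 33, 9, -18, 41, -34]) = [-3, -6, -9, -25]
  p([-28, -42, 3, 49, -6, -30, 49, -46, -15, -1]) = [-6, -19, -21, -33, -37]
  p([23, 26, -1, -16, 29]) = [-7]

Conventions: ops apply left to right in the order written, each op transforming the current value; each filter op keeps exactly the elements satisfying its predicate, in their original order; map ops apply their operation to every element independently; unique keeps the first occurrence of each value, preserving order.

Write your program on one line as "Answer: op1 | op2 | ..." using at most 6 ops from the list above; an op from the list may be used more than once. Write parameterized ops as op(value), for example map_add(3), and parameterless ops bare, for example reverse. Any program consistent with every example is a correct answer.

filter_lt(-9) | reverse | map_add(-1) | map_add(7) | map_add(3) | sort_desc

Check, running the answer program on each example:
  [28, 50, -15, -12, 11, 33, 9, -18, 41, -34] -> [-15, -12, -18, -34] -> [-34, -18, -12, -15] -> [-35, -19, -13, -16] -> [-28, -12, -6, -9] -> [-25, -9, -3, -6] -> [-3, -6, -9, -25]
  [-28, -42, 3, 49, -6, -30, 49, -46, -15, -1] -> [-28, -42, -30, -46, -15] -> [-15, -46, -30, -42, -28] -> [-16, -47, -31, -43, -29] -> [-9, -40, -24, -36, -22] -> [-6, -37, -21, -33, -19] -> [-6, -19, -21, -33, -37]
  [23, 26, -1, -16, 29] -> [-16] -> [-16] -> [-17] -> [-10] -> [-7] -> [-7]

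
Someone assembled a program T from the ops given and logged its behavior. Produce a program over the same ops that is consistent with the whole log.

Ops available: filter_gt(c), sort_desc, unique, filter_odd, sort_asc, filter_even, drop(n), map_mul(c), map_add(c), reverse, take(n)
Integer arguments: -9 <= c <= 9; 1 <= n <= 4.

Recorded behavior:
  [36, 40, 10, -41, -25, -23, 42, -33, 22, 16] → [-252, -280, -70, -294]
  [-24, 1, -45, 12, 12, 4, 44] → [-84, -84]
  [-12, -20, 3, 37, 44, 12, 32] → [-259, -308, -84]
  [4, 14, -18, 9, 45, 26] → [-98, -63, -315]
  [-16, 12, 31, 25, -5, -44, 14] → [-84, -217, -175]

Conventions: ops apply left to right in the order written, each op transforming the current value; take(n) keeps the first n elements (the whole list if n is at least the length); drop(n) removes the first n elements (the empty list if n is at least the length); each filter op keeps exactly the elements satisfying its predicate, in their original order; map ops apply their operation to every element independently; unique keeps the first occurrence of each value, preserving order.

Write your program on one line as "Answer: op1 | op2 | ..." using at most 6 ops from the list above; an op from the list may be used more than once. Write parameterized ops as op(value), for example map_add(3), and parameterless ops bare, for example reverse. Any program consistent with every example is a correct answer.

reverse | drop(1) | reverse | filter_gt(4) | take(4) | map_mul(-7)

Check, running the answer program on each example:
  [36, 40, 10, -41, -25, -23, 42, -33, 22, 16] -> [16, 22, -33, 42, -23, -25, -41, 10, 40, 36] -> [22, -33, 42, -23, -25, -41, 10, 40, 36] -> [36, 40, 10, -41, -25, -23, 42, -33, 22] -> [36, 40, 10, 42, 22] -> [36, 40, 10, 42] -> [-252, -280, -70, -294]
  [-24, 1, -45, 12, 12, 4, 44] -> [44, 4, 12, 12, -45, 1, -24] -> [4, 12, 12, -45, 1, -24] -> [-24, 1, -45, 12, 12, 4] -> [12, 12] -> [12, 12] -> [-84, -84]
  [-12, -20, 3, 37, 44, 12, 32] -> [32, 12, 44, 37, 3, -20, -12] -> [12, 44, 37, 3, -20, -12] -> [-12, -20, 3, 37, 44, 12] -> [37, 44, 12] -> [37, 44, 12] -> [-259, -308, -84]
  [4, 14, -18, 9, 45, 26] -> [26, 45, 9, -18, 14, 4] -> [45, 9, -18, 14, 4] -> [4, 14, -18, 9, 45] -> [14, 9, 45] -> [14, 9, 45] -> [-98, -63, -315]
  [-16, 12, 31, 25, -5, -44, 14] -> [14, -44, -5, 25, 31, 12, -16] -> [-44, -5, 25, 31, 12, -16] -> [-16, 12, 31, 25, -5, -44] -> [12, 31, 25] -> [12, 31, 25] -> [-84, -217, -175]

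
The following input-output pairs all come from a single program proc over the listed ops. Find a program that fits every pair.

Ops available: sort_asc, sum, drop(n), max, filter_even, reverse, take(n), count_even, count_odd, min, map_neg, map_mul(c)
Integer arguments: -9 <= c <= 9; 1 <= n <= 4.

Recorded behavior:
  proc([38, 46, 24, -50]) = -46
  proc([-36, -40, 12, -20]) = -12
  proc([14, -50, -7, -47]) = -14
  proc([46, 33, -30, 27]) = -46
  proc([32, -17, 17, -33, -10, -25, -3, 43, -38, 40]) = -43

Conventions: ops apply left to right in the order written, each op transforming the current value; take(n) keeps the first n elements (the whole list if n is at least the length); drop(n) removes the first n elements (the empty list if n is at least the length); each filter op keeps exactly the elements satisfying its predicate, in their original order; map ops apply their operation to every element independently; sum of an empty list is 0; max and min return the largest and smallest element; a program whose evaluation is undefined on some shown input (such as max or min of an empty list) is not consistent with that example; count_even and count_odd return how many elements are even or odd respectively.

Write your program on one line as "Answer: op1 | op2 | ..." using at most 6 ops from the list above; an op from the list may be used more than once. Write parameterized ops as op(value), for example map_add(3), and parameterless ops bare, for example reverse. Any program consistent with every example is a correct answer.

sort_asc | drop(2) | drop(1) | map_neg | min

Check, running the answer program on each example:
  [38, 46, 24, -50] -> [-50, 24, 38, 46] -> [38, 46] -> [46] -> [-46] -> -46
  [-36, -40, 12, -20] -> [-40, -36, -20, 12] -> [-20, 12] -> [12] -> [-12] -> -12
  [14, -50, -7, -47] -> [-50, -47, -7, 14] -> [-7, 14] -> [14] -> [-14] -> -14
  [46, 33, -30, 27] -> [-30, 27, 33, 46] -> [33, 46] -> [46] -> [-46] -> -46
  [32, -17, 17, -33, -10, -25, -3, 43, -38, 40] -> [-38, -33, -25, -17, -10, -3, 17, 32, 40, 43] -> [-25, -17, -10, -3, 17, 32, 40, 43] -> [-17, -10, -3, 17, 32, 40, 43] -> [17, 10, 3, -17, -32, -40, -43] -> -43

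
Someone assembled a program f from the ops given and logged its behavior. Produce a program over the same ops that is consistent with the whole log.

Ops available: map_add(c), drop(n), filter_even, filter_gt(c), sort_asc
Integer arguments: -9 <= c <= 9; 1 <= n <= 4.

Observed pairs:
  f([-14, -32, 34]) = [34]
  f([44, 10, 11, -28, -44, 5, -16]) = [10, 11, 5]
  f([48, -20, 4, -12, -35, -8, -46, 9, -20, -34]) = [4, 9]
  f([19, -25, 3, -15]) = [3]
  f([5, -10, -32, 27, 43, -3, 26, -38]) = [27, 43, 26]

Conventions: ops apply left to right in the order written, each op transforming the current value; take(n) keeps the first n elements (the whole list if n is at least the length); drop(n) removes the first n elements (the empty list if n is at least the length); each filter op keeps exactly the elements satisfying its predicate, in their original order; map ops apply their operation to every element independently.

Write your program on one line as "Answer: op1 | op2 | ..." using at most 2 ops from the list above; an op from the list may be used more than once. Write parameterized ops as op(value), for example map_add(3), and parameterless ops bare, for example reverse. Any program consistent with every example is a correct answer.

drop(1) | filter_gt(-1)

Check, running the answer program on each example:
  [-14, -32, 34] -> [-32, 34] -> [34]
  [44, 10, 11, -28, -44, 5, -16] -> [10, 11, -28, -44, 5, -16] -> [10, 11, 5]
  [48, -20, 4, -12, -35, -8, -46, 9, -20, -34] -> [-20, 4, -12, -35, -8, -46, 9, -20, -34] -> [4, 9]
  [19, -25, 3, -15] -> [-25, 3, -15] -> [3]
  [5, -10, -32, 27, 43, -3, 26, -38] -> [-10, -32, 27, 43, -3, 26, -38] -> [27, 43, 26]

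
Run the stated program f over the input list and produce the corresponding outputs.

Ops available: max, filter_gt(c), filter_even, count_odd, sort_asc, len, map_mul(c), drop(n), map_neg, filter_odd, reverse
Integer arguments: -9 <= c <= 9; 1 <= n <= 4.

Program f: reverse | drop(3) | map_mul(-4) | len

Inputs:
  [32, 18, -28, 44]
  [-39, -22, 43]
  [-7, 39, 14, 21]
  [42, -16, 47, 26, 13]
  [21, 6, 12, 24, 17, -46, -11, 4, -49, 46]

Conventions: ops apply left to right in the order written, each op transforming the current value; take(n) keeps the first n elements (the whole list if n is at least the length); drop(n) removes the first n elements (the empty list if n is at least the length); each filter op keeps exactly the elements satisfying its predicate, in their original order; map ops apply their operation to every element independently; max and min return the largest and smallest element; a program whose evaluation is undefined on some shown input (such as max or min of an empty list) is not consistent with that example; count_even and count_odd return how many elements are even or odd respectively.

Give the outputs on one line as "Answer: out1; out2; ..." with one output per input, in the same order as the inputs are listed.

1; 0; 1; 2; 7

Execution, op by op:
  [32, 18, -28, 44] -> [44, -28, 18, 32] -> [32] -> [-128] -> 1
  [-39, -22, 43] -> [43, -22, -39] -> [] -> [] -> 0
  [-7, 39, 14, 21] -> [21, 14, 39, -7] -> [-7] -> [28] -> 1
  [42, -16, 47, 26, 13] -> [13, 26, 47, -16, 42] -> [-16, 42] -> [64, -168] -> 2
  [21, 6, 12, 24, 17, -46, -11, 4, -49, 46] -> [46, -49, 4, -11, -46, 17, 24, 12, 6, 21] -> [-11, -46, 17, 24, 12, 6, 21] -> [44, 184, -68, -96, -48, -24, -84] -> 7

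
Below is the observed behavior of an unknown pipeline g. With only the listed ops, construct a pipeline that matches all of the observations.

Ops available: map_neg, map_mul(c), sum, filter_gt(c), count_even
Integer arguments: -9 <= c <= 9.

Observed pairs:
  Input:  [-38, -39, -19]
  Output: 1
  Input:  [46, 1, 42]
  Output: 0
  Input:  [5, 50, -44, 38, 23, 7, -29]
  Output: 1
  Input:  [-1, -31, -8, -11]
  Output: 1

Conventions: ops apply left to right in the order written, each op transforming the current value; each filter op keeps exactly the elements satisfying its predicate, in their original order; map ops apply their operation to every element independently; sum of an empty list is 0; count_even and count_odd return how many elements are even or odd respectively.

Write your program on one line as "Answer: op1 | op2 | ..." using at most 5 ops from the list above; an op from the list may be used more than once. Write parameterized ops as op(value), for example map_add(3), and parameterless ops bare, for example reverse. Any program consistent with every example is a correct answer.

map_neg | filter_gt(3) | map_mul(3) | count_even

Check, running the answer program on each example:
  [-38, -39, -19] -> [38, 39, 19] -> [38, 39, 19] -> [114, 117, 57] -> 1
  [46, 1, 42] -> [-46, -1, -42] -> [] -> [] -> 0
  [5, 50, -44, 38, 23, 7, -29] -> [-5, -50, 44, -38, -23, -7, 29] -> [44, 29] -> [132, 87] -> 1
  [-1, -31, -8, -11] -> [1, 31, 8, 11] -> [31, 8, 11] -> [93, 24, 33] -> 1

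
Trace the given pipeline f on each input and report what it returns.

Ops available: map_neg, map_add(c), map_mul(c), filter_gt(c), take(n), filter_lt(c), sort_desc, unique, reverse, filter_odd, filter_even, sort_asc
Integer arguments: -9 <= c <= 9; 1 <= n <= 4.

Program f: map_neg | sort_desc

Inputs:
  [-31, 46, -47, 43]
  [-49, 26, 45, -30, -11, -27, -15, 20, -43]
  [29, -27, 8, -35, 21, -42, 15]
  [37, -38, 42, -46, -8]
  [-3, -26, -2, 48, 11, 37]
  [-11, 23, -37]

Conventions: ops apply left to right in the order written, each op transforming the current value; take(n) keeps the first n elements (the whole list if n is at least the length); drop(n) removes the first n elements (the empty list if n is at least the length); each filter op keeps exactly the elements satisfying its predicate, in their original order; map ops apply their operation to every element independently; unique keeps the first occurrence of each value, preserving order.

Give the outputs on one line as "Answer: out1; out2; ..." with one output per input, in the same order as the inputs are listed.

Execution, op by op:
  [-31, 46, -47, 43] -> [31, -46, 47, -43] -> [47, 31, -43, -46]
  [-49, 26, 45, -30, -11, -27, -15, 20, -43] -> [49, -26, -45, 30, 11, 27, 15, -20, 43] -> [49, 43, 30, 27, 15, 11, -20, -26, -45]
  [29, -27, 8, -35, 21, -42, 15] -> [-29, 27, -8, 35, -21, 42, -15] -> [42, 35, 27, -8, -15, -21, -29]
  [37, -38, 42, -46, -8] -> [-37, 38, -42, 46, 8] -> [46, 38, 8, -37, -42]
  [-3, -26, -2, 48, 11, 37] -> [3, 26, 2, -48, -11, -37] -> [26, 3, 2, -11, -37, -48]
  [-11, 23, -37] -> [11, -23, 37] -> [37, 11, -23]

[47, 31, -43, -46]; [49, 43, 30, 27, 15, 11, -20, -26, -45]; [42, 35, 27, -8, -15, -21, -29]; [46, 38, 8, -37, -42]; [26, 3, 2, -11, -37, -48]; [37, 11, -23]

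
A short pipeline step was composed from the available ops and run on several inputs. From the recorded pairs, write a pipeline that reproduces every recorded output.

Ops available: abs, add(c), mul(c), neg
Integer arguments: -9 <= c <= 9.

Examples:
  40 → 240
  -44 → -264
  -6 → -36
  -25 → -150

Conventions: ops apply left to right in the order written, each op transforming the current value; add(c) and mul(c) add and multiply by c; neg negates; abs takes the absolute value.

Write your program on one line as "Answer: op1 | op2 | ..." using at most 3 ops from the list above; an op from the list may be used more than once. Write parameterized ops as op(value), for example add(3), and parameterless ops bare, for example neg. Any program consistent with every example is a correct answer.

neg | mul(6) | neg

Check, running the answer program on each example:
  40 -> -40 -> -240 -> 240
  -44 -> 44 -> 264 -> -264
  -6 -> 6 -> 36 -> -36
  -25 -> 25 -> 150 -> -150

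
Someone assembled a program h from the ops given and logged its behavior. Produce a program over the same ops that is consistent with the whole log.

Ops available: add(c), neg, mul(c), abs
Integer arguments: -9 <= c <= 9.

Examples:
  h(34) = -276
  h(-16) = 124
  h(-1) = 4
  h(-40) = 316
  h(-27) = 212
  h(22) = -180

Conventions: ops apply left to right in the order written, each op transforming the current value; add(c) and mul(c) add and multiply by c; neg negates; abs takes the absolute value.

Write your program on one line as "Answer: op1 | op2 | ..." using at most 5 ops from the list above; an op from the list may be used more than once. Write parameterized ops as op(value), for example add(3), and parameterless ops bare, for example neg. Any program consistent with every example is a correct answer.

neg | mul(-8) | neg | add(-4)

Check, running the answer program on each example:
  34 -> -34 -> 272 -> -272 -> -276
  -16 -> 16 -> -128 -> 128 -> 124
  -1 -> 1 -> -8 -> 8 -> 4
  -40 -> 40 -> -320 -> 320 -> 316
  -27 -> 27 -> -216 -> 216 -> 212
  22 -> -22 -> 176 -> -176 -> -180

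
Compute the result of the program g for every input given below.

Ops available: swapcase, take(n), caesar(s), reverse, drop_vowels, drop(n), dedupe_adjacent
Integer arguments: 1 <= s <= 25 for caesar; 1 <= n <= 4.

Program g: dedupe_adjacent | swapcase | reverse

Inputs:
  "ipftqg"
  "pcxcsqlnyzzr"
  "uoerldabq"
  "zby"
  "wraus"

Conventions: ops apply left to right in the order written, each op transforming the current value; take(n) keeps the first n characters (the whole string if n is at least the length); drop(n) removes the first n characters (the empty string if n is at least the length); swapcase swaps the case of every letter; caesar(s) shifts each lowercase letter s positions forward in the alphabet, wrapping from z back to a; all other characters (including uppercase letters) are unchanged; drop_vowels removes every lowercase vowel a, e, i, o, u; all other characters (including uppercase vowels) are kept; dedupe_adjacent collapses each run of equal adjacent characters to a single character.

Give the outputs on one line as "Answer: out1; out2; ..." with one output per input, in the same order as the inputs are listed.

Execution, op by op:
  "ipftqg" -> "ipftqg" -> "IPFTQG" -> "GQTFPI"
  "pcxcsqlnyzzr" -> "pcxcsqlnyzr" -> "PCXCSQLNYZR" -> "RZYNLQSCXCP"
  "uoerldabq" -> "uoerldabq" -> "UOERLDABQ" -> "QBADLREOU"
  "zby" -> "zby" -> "ZBY" -> "YBZ"
  "wraus" -> "wraus" -> "WRAUS" -> "SUARW"

"GQTFPI"; "RZYNLQSCXCP"; "QBADLREOU"; "YBZ"; "SUARW"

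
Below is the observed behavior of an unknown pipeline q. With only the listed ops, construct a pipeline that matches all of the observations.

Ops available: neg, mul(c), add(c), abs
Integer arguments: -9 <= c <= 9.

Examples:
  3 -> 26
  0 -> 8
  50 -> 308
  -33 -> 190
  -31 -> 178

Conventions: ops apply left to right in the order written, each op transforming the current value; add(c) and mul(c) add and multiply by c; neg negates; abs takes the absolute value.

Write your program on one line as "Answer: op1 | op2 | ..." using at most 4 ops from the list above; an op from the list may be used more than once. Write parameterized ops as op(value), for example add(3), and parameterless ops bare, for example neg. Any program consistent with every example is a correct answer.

mul(6) | add(8) | abs

Check, running the answer program on each example:
  3 -> 18 -> 26 -> 26
  0 -> 0 -> 8 -> 8
  50 -> 300 -> 308 -> 308
  -33 -> -198 -> -190 -> 190
  -31 -> -186 -> -178 -> 178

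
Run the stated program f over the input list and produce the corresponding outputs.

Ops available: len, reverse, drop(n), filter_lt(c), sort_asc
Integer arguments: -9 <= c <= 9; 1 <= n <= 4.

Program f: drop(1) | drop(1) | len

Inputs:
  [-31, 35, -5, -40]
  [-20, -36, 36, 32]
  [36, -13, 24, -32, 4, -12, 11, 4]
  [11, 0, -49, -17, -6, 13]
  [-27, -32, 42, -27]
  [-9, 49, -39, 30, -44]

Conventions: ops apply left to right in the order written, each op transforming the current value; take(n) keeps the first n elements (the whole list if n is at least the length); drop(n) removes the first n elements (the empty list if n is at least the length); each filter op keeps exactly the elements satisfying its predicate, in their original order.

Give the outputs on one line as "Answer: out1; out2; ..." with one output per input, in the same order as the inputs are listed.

Execution, op by op:
  [-31, 35, -5, -40] -> [35, -5, -40] -> [-5, -40] -> 2
  [-20, -36, 36, 32] -> [-36, 36, 32] -> [36, 32] -> 2
  [36, -13, 24, -32, 4, -12, 11, 4] -> [-13, 24, -32, 4, -12, 11, 4] -> [24, -32, 4, -12, 11, 4] -> 6
  [11, 0, -49, -17, -6, 13] -> [0, -49, -17, -6, 13] -> [-49, -17, -6, 13] -> 4
  [-27, -32, 42, -27] -> [-32, 42, -27] -> [42, -27] -> 2
  [-9, 49, -39, 30, -44] -> [49, -39, 30, -44] -> [-39, 30, -44] -> 3

2; 2; 6; 4; 2; 3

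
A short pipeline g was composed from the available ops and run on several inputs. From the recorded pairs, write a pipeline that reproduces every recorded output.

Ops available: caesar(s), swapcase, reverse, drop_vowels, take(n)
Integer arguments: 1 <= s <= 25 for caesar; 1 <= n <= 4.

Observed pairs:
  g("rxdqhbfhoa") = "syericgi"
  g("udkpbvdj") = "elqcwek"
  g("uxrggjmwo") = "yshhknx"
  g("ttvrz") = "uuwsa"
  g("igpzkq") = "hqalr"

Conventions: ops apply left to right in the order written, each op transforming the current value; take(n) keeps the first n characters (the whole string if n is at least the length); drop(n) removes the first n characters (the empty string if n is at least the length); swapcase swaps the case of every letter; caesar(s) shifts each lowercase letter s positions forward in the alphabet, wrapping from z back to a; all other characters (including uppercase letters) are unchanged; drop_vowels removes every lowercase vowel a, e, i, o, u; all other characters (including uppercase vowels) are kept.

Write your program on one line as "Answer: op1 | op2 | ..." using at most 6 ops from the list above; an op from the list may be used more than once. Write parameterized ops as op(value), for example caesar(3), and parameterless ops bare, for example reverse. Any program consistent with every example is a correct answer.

reverse | drop_vowels | reverse | caesar(17) | caesar(10)

Check, running the answer program on each example:
  "rxdqhbfhoa" -> "aohfbhqdxr" -> "hfbhqdxr" -> "rxdqhbfh" -> "iouhyswy" -> "syericgi"
  "udkpbvdj" -> "jdvbpkdu" -> "jdvbpkd" -> "dkpbvdj" -> "ubgsmua" -> "elqcwek"
  "uxrggjmwo" -> "owmjggrxu" -> "wmjggrx" -> "xrggjmw" -> "oixxadn" -> "yshhknx"
  "ttvrz" -> "zrvtt" -> "zrvtt" -> "ttvrz" -> "kkmiq" -> "uuwsa"
  "igpzkq" -> "qkzpgi" -> "qkzpg" -> "gpzkq" -> "xgqbh" -> "hqalr"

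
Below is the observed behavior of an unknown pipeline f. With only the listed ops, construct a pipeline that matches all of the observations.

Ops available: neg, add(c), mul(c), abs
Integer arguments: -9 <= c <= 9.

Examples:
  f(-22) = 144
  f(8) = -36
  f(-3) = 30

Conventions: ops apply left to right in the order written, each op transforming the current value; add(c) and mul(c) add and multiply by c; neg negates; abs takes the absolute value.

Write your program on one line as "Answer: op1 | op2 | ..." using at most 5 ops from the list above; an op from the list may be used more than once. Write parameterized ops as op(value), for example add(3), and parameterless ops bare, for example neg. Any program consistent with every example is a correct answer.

neg | add(-4) | add(6) | mul(-6) | neg

Check, running the answer program on each example:
  -22 -> 22 -> 18 -> 24 -> -144 -> 144
  8 -> -8 -> -12 -> -6 -> 36 -> -36
  -3 -> 3 -> -1 -> 5 -> -30 -> 30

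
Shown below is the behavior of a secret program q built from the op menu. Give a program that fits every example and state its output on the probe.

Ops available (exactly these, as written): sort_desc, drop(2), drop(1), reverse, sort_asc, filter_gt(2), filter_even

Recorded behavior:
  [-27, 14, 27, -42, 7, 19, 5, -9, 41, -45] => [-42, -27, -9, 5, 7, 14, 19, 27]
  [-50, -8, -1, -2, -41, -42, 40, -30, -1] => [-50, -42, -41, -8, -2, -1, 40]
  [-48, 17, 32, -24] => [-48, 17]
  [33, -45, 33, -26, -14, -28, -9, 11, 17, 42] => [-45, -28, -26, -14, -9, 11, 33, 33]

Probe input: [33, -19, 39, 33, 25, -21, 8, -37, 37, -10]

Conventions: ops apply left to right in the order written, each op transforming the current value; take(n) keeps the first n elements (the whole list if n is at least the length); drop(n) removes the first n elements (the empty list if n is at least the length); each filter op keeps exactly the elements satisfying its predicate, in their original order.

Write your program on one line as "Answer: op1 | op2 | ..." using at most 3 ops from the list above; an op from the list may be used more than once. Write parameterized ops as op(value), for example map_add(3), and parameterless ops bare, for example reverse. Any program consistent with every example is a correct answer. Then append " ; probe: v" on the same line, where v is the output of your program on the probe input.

reverse | drop(2) | sort_asc ; probe: [-37, -21, -19, 8, 25, 33, 33, 39]

Check, running the answer program on each example:
  [-27, 14, 27, -42, 7, 19, 5, -9, 41, -45] -> [-45, 41, -9, 5, 19, 7, -42, 27, 14, -27] -> [-9, 5, 19, 7, -42, 27, 14, -27] -> [-42, -27, -9, 5, 7, 14, 19, 27]
  [-50, -8, -1, -2, -41, -42, 40, -30, -1] -> [-1, -30, 40, -42, -41, -2, -1, -8, -50] -> [40, -42, -41, -2, -1, -8, -50] -> [-50, -42, -41, -8, -2, -1, 40]
  [-48, 17, 32, -24] -> [-24, 32, 17, -48] -> [17, -48] -> [-48, 17]
  [33, -45, 33, -26, -14, -28, -9, 11, 17, 42] -> [42, 17, 11, -9, -28, -14, -26, 33, -45, 33] -> [11, -9, -28, -14, -26, 33, -45, 33] -> [-45, -28, -26, -14, -9, 11, 33, 33]
  probe: [33, -19, 39, 33, 25, -21, 8, -37, 37, -10] -> [-10, 37, -37, 8, -21, 25, 33, 39, -19, 33] -> [-37, 8, -21, 25, 33, 39, -19, 33] -> [-37, -21, -19, 8, 25, 33, 33, 39]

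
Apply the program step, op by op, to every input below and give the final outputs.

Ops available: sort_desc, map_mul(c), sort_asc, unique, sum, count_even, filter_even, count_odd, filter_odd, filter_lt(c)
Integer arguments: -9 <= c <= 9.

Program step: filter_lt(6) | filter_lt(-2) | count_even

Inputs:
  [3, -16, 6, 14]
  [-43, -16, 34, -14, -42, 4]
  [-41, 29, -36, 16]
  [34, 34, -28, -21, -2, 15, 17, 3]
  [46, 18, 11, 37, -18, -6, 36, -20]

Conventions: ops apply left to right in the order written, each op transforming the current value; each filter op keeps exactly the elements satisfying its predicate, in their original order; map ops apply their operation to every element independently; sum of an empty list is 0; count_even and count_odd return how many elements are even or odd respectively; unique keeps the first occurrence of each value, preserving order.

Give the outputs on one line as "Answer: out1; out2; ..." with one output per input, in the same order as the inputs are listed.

1; 3; 1; 1; 3

Execution, op by op:
  [3, -16, 6, 14] -> [3, -16] -> [-16] -> 1
  [-43, -16, 34, -14, -42, 4] -> [-43, -16, -14, -42, 4] -> [-43, -16, -14, -42] -> 3
  [-41, 29, -36, 16] -> [-41, -36] -> [-41, -36] -> 1
  [34, 34, -28, -21, -2, 15, 17, 3] -> [-28, -21, -2, 3] -> [-28, -21] -> 1
  [46, 18, 11, 37, -18, -6, 36, -20] -> [-18, -6, -20] -> [-18, -6, -20] -> 3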